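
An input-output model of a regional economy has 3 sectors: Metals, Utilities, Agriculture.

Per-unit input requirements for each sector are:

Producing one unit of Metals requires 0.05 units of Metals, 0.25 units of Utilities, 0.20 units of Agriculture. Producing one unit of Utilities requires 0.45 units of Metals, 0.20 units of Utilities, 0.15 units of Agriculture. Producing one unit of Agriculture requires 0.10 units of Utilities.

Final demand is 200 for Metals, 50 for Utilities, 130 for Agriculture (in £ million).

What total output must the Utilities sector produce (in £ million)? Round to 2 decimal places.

x_2 = 182.38

I − A =
  [   0.95    -0.45     0.00]
  [  -0.25     0.80    -0.10]
  [  -0.20    -0.15     1.00]
Cofactors of I−A, C_ij = (−1)^(i+j)·(minor ij) (rows/columns in the sector order above):
  C_11 = (0.80)(1.00) − (-0.10)(-0.15) = 0.7850
  C_12 = −[(-0.25)(1.00) − (-0.10)(-0.20)] = 0.2700
  C_13 = (-0.25)(-0.15) − (0.80)(-0.20) = 0.1975
  C_21 = −[(-0.45)(1.00) − (0.00)(-0.15)] = 0.4500
  C_22 = (0.95)(1.00) − (0.00)(-0.20) = 0.9500
  C_23 = −[(0.95)(-0.15) − (-0.45)(-0.20)] = 0.2325
  C_31 = (-0.45)(-0.10) − (0.00)(0.80) = 0.0450
  C_32 = −[(0.95)(-0.10) − (0.00)(-0.25)] = 0.0950
  C_33 = (0.95)(0.80) − (-0.45)(-0.25) = 0.6475
det(I−A) = Σ_j (I−A)_1j·C_1j = (0.95)(0.7850) + (-0.45)(0.2700) + (0.00)(0.1975) = 0.62425
adj(I−A) = Cᵀ =
  [ 0.7850   0.4500   0.0450]
  [ 0.2700   0.9500   0.0950]
  [ 0.1975   0.2325   0.6475]
(I − A)⁻¹ = adj(I−A) / det(I−A) ≈
  [   1.2575     0.7209     0.0721]
  [   0.4325     1.5218     0.1522]
  [   0.3164     0.3724     1.0372]
x = (I − A)⁻¹ d = adj(I−A)·d / det(I−A), with det(I−A) = 0.62425:
  x_1 = (0.7850·200 + 0.4500·50 + 0.0450·130) / 0.62425 = 185.35 / 0.62425 ≈ 296.92
  x_2 = (0.2700·200 + 0.9500·50 + 0.0950·130) / 0.62425 = 113.85 / 0.62425 ≈ 182.38
  x_3 = (0.1975·200 + 0.2325·50 + 0.6475·130) / 0.62425 = 135.30 / 0.62425 ≈ 216.74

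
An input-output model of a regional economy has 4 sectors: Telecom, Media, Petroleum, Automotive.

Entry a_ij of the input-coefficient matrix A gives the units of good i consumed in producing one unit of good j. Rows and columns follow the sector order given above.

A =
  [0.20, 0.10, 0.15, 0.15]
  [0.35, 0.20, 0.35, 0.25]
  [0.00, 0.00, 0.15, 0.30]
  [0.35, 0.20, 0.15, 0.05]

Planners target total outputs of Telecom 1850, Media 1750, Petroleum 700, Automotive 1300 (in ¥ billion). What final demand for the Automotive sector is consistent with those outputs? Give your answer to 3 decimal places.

d_4 = 132.500

I − A =
  [   0.80    -0.10    -0.15    -0.15]
  [  -0.35     0.80    -0.35    -0.25]
  [   0.00     0.00     0.85    -0.30]
  [  -0.35    -0.20    -0.15     0.95]
d = (I − A) x:
  d_1 = (+0.80)·1850 + (-0.10)·1750 + (-0.15)·700 + (-0.15)·1300 = 1005.000
  d_2 = (-0.35)·1850 + (+0.80)·1750 + (-0.35)·700 + (-0.25)·1300 = 182.500
  d_3 = (+0.00)·1850 + (+0.00)·1750 + (+0.85)·700 + (-0.30)·1300 = 205.000
  d_4 = (-0.35)·1850 + (-0.20)·1750 + (-0.15)·700 + (+0.95)·1300 = 132.500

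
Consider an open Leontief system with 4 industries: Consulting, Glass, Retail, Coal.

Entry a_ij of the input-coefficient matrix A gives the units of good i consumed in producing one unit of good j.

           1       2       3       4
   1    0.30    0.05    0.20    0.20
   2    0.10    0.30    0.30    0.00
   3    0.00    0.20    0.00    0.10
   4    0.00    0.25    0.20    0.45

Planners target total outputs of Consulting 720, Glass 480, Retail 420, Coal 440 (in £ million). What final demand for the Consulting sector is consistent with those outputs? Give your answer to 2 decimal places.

d_1 = 308.00

I − A =
  [   0.70    -0.05    -0.20    -0.20]
  [  -0.10     0.70    -0.30     0.00]
  [   0.00    -0.20     1.00    -0.10]
  [   0.00    -0.25    -0.20     0.55]
d = (I − A) x:
  d_1 = (+0.70)·720 + (-0.05)·480 + (-0.20)·420 + (-0.20)·440 = 308.00
  d_2 = (-0.10)·720 + (+0.70)·480 + (-0.30)·420 + (+0.00)·440 = 138.00
  d_3 = (+0.00)·720 + (-0.20)·480 + (+1.00)·420 + (-0.10)·440 = 280.00
  d_4 = (+0.00)·720 + (-0.25)·480 + (-0.20)·420 + (+0.55)·440 = 38.00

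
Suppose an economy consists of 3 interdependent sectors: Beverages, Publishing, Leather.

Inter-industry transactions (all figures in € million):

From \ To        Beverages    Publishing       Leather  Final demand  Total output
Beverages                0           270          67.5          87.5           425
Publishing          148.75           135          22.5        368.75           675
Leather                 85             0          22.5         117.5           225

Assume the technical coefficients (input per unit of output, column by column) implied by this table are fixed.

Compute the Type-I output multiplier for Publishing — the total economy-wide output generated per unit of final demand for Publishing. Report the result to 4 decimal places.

Technical coefficients a_ij = z_ij / X_j:
  a_11 = 0/425 = 0.00, a_21 = 148.75/425 = 0.35, a_31 = 85/425 = 0.20
  a_12 = 270/675 = 0.40, a_22 = 135/675 = 0.20, a_32 = 0/675 = 0.00
  a_13 = 67.5/225 = 0.30, a_23 = 22.5/225 = 0.10, a_33 = 22.5/225 = 0.10
I − A =
  [   1.00    -0.40    -0.30]
  [  -0.35     0.80    -0.10]
  [  -0.20     0.00     0.90]
Cofactors of I−A, C_ij = (−1)^(i+j)·(minor ij) (rows/columns in the sector order above):
  C_11 = (0.80)(0.90) − (-0.10)(0.00) = 0.7200
  C_12 = −[(-0.35)(0.90) − (-0.10)(-0.20)] = 0.3350
  C_13 = (-0.35)(0.00) − (0.80)(-0.20) = 0.1600
  C_21 = −[(-0.40)(0.90) − (-0.30)(0.00)] = 0.3600
  C_22 = (1.00)(0.90) − (-0.30)(-0.20) = 0.8400
  C_23 = −[(1.00)(0.00) − (-0.40)(-0.20)] = 0.0800
  C_31 = (-0.40)(-0.10) − (-0.30)(0.80) = 0.2800
  C_32 = −[(1.00)(-0.10) − (-0.30)(-0.35)] = 0.2050
  C_33 = (1.00)(0.80) − (-0.40)(-0.35) = 0.6600
det(I−A) = Σ_j (I−A)_1j·C_1j = (1.00)(0.7200) + (-0.40)(0.3350) + (-0.30)(0.1600) = 0.5380
adj(I−A) = Cᵀ =
  [ 0.7200   0.3600   0.2800]
  [ 0.3350   0.8400   0.2050]
  [ 0.1600   0.0800   0.6600]
(I − A)⁻¹ = adj(I−A) / det(I−A) ≈
  [   1.33829     0.66914     0.52045]
  [   0.62268     1.56134     0.38104]
  [   0.29740     0.14870     1.22677]
The output multiplier for sector j is the column-j sum of the Leontief inverse (I − A)⁻¹ = adj(I−A) / det(I−A).
Column 2 of adj(I−A): (0.3600, 0.8400, 0.0800); det(I−A) = 0.5380.
m_2 = (0.3600 + 0.8400 + 0.0800) / 0.5380 = 1.28 / 0.5380 ≈ 2.3792.

m_2 = 2.3792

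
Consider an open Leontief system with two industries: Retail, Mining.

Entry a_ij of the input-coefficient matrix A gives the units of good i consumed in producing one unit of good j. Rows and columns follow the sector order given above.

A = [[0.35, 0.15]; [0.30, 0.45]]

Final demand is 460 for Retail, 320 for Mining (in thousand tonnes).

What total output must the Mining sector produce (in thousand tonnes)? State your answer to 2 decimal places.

x_M = 1107.20

I − A =
  [   0.65    -0.15]
  [  -0.30     0.55]
det(I−A) = (0.65)(0.55) − (-0.15)(-0.30) = 0.3125
adj(I−A) = [[0.55, 0.15], [0.30, 0.65]]
(I − A)⁻¹ = adj(I−A) / det(I−A) ≈
  [   1.7600     0.4800]
  [   0.9600     2.0800]
x = (I − A)⁻¹ d = adj(I−A)·d / det(I−A), with det(I−A) = 0.3125:
  x_R = (0.55·460 + 0.15·320) / 0.3125 = 301.00 / 0.3125 = 963.20
  x_M = (0.30·460 + 0.65·320) / 0.3125 = 346.00 / 0.3125 = 1107.20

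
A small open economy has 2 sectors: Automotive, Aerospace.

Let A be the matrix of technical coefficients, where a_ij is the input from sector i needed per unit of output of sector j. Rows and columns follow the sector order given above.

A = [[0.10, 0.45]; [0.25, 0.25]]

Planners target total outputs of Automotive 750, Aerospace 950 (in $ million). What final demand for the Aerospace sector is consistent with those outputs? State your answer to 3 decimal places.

I − A =
  [   0.90    -0.45]
  [  -0.25     0.75]
d = (I − A) x:
  d_1 = (+0.90)·750 + (-0.45)·950 = 247.500
  d_2 = (-0.25)·750 + (+0.75)·950 = 525.000

d_2 = 525.000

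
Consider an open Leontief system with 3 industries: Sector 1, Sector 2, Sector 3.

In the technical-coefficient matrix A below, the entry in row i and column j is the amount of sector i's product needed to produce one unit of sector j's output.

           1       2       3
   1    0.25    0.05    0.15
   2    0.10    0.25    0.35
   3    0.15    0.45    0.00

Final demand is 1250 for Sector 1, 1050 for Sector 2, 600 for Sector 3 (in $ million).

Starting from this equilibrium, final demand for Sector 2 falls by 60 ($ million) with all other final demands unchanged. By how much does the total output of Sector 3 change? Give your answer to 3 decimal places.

I − A =
  [   0.75    -0.05    -0.15]
  [  -0.10     0.75    -0.35]
  [  -0.15    -0.45     1.00]
Cofactors of I−A, C_ij = (−1)^(i+j)·(minor ij) (rows/columns in the sector order above):
  C_11 = (0.75)(1.00) − (-0.35)(-0.45) = 0.5925
  C_12 = −[(-0.10)(1.00) − (-0.35)(-0.15)] = 0.1525
  C_13 = (-0.10)(-0.45) − (0.75)(-0.15) = 0.1575
  C_21 = −[(-0.05)(1.00) − (-0.15)(-0.45)] = 0.1175
  C_22 = (0.75)(1.00) − (-0.15)(-0.15) = 0.7275
  C_23 = −[(0.75)(-0.45) − (-0.05)(-0.15)] = 0.3450
  C_31 = (-0.05)(-0.35) − (-0.15)(0.75) = 0.1300
  C_32 = −[(0.75)(-0.35) − (-0.15)(-0.10)] = 0.2775
  C_33 = (0.75)(0.75) − (-0.05)(-0.10) = 0.5575
det(I−A) = Σ_j (I−A)_1j·C_1j = (0.75)(0.5925) + (-0.05)(0.1525) + (-0.15)(0.1575) = 0.413125
adj(I−A) = Cᵀ =
  [ 0.5925   0.1175   0.1300]
  [ 0.1525   0.7275   0.2775]
  [ 0.1575   0.3450   0.5575]
(I − A)⁻¹ = adj(I−A) / det(I−A) ≈
  [   1.4342     0.2844     0.3147]
  [   0.3691     1.7610     0.6717]
  [   0.3812     0.8351     1.3495]
Δx = (I − A)⁻¹ Δd with Δd having -60 in the Sector 2 component and 0 elsewhere.
So Δx_3 = L_32 · (-60), where L_32 = adj(I−A)_32 / det(I−A) = 0.3450 / 0.413125.
Δx_3 = 0.3450 × (-60) / 0.413125 = -20.70 / 0.413125 ≈ -50.106.

Δx_3 = -50.106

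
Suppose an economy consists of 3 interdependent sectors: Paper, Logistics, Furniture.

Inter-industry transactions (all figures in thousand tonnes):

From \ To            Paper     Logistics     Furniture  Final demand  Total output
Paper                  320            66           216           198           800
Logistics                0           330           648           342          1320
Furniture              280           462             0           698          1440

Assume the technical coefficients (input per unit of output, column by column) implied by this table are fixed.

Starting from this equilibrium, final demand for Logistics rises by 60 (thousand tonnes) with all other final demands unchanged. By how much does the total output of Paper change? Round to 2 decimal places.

Technical coefficients a_ij = z_ij / X_j:
  a_11 = 320/800 = 0.40, a_21 = 0/800 = 0.00, a_31 = 280/800 = 0.35
  a_12 = 66/1320 = 0.05, a_22 = 330/1320 = 0.25, a_32 = 462/1320 = 0.35
  a_13 = 216/1440 = 0.15, a_23 = 648/1440 = 0.45, a_33 = 0/1440 = 0.00
I − A =
  [   0.60    -0.05    -0.15]
  [   0.00     0.75    -0.45]
  [  -0.35    -0.35     1.00]
Cofactors of I−A, C_ij = (−1)^(i+j)·(minor ij) (rows/columns in the sector order above):
  C_11 = (0.75)(1.00) − (-0.45)(-0.35) = 0.5925
  C_12 = −[(0.00)(1.00) − (-0.45)(-0.35)] = 0.1575
  C_13 = (0.00)(-0.35) − (0.75)(-0.35) = 0.2625
  C_21 = −[(-0.05)(1.00) − (-0.15)(-0.35)] = 0.1025
  C_22 = (0.60)(1.00) − (-0.15)(-0.35) = 0.5475
  C_23 = −[(0.60)(-0.35) − (-0.05)(-0.35)] = 0.2275
  C_31 = (-0.05)(-0.45) − (-0.15)(0.75) = 0.1350
  C_32 = −[(0.60)(-0.45) − (-0.15)(0.00)] = 0.2700
  C_33 = (0.60)(0.75) − (-0.05)(0.00) = 0.4500
det(I−A) = Σ_j (I−A)_1j·C_1j = (0.60)(0.5925) + (-0.05)(0.1575) + (-0.15)(0.2625) = 0.30825
adj(I−A) = Cᵀ =
  [ 0.5925   0.1025   0.1350]
  [ 0.1575   0.5475   0.2700]
  [ 0.2625   0.2275   0.4500]
(I − A)⁻¹ = adj(I−A) / det(I−A) ≈
  [   1.9221     0.3325     0.4380]
  [   0.5109     1.7762     0.8759]
  [   0.8516     0.7380     1.4599]
Δx = (I − A)⁻¹ Δd with Δd having +60 in the Logistics component and 0 elsewhere.
So Δx_1 = L_12 · (+60), where L_12 = adj(I−A)_12 / det(I−A) = 0.1025 / 0.30825.
Δx_1 = 0.1025 × (+60) / 0.30825 = 6.15 / 0.30825 ≈ 19.95.

Δx_1 = 19.95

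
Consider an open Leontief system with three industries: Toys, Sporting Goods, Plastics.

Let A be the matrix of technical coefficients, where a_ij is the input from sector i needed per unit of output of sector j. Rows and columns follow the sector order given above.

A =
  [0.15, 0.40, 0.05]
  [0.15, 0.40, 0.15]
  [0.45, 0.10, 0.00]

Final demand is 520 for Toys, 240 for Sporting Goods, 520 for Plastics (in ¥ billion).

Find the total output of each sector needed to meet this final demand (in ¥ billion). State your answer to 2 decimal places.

x_T = 1131.82, x_S = 964.39, x_P = 1125.76

I − A =
  [   0.85    -0.40    -0.05]
  [  -0.15     0.60    -0.15]
  [  -0.45    -0.10     1.00]
Cofactors of I−A, C_ij = (−1)^(i+j)·(minor ij) (rows/columns in the sector order above):
  C_11 = (0.60)(1.00) − (-0.15)(-0.10) = 0.5850
  C_12 = −[(-0.15)(1.00) − (-0.15)(-0.45)] = 0.2175
  C_13 = (-0.15)(-0.10) − (0.60)(-0.45) = 0.2850
  C_21 = −[(-0.40)(1.00) − (-0.05)(-0.10)] = 0.4050
  C_22 = (0.85)(1.00) − (-0.05)(-0.45) = 0.8275
  C_23 = −[(0.85)(-0.10) − (-0.40)(-0.45)] = 0.2650
  C_31 = (-0.40)(-0.15) − (-0.05)(0.60) = 0.0900
  C_32 = −[(0.85)(-0.15) − (-0.05)(-0.15)] = 0.1350
  C_33 = (0.85)(0.60) − (-0.40)(-0.15) = 0.4500
det(I−A) = Σ_j (I−A)_1j·C_1j = (0.85)(0.5850) + (-0.40)(0.2175) + (-0.05)(0.2850) = 0.3960
adj(I−A) = Cᵀ =
  [ 0.5850   0.4050   0.0900]
  [ 0.2175   0.8275   0.1350]
  [ 0.2850   0.2650   0.4500]
(I − A)⁻¹ = adj(I−A) / det(I−A) ≈
  [   1.4773     1.0227     0.2273]
  [   0.5492     2.0896     0.3409]
  [   0.7197     0.6692     1.1364]
x = (I − A)⁻¹ d = adj(I−A)·d / det(I−A), with det(I−A) = 0.3960:
  x_T = (0.5850·520 + 0.4050·240 + 0.0900·520) / 0.3960 = 448.20 / 0.3960 ≈ 1131.82
  x_S = (0.2175·520 + 0.8275·240 + 0.1350·520) / 0.3960 = 381.90 / 0.3960 ≈ 964.39
  x_P = (0.2850·520 + 0.2650·240 + 0.4500·520) / 0.3960 = 445.80 / 0.3960 ≈ 1125.76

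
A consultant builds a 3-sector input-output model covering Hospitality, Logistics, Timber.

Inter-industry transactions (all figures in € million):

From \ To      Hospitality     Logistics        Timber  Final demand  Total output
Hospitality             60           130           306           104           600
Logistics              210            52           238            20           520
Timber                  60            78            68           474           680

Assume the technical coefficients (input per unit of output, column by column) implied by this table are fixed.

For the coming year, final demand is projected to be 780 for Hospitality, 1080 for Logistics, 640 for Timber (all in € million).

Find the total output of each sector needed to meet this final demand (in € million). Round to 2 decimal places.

Technical coefficients a_ij = z_ij / X_j:
  a_HH = 60/600 = 0.10, a_LH = 210/600 = 0.35, a_TH = 60/600 = 0.10
  a_HL = 130/520 = 0.25, a_LL = 52/520 = 0.10, a_TL = 78/520 = 0.15
  a_HT = 306/680 = 0.45, a_LT = 238/680 = 0.35, a_TT = 68/680 = 0.10
I − A =
  [   0.90    -0.25    -0.45]
  [  -0.35     0.90    -0.35]
  [  -0.10    -0.15     0.90]
Cofactors of I−A, C_ij = (−1)^(i+j)·(minor ij) (rows/columns in the sector order above):
  C_11 = (0.90)(0.90) − (-0.35)(-0.15) = 0.7575
  C_12 = −[(-0.35)(0.90) − (-0.35)(-0.10)] = 0.3500
  C_13 = (-0.35)(-0.15) − (0.90)(-0.10) = 0.1425
  C_21 = −[(-0.25)(0.90) − (-0.45)(-0.15)] = 0.2925
  C_22 = (0.90)(0.90) − (-0.45)(-0.10) = 0.7650
  C_23 = −[(0.90)(-0.15) − (-0.25)(-0.10)] = 0.1600
  C_31 = (-0.25)(-0.35) − (-0.45)(0.90) = 0.4925
  C_32 = −[(0.90)(-0.35) − (-0.45)(-0.35)] = 0.4725
  C_33 = (0.90)(0.90) − (-0.25)(-0.35) = 0.7225
det(I−A) = Σ_j (I−A)_1j·C_1j = (0.90)(0.7575) + (-0.25)(0.3500) + (-0.45)(0.1425) = 0.530125
adj(I−A) = Cᵀ =
  [ 0.7575   0.2925   0.4925]
  [ 0.3500   0.7650   0.4725]
  [ 0.1425   0.1600   0.7225]
(I − A)⁻¹ = adj(I−A) / det(I−A) ≈
  [   1.4289     0.5518     0.9290]
  [   0.6602     1.4431     0.8913]
  [   0.2688     0.3018     1.3629]
x = (I − A)⁻¹ d = adj(I−A)·d / det(I−A), with det(I−A) = 0.530125:
  x_H = (0.7575·780 + 0.2925·1080 + 0.4925·640) / 0.530125 = 1221.95 / 0.530125 ≈ 2305.02
  x_L = (0.3500·780 + 0.7650·1080 + 0.4725·640) / 0.530125 = 1401.60 / 0.530125 ≈ 2643.90
  x_T = (0.1425·780 + 0.1600·1080 + 0.7225·640) / 0.530125 = 746.35 / 0.530125 ≈ 1407.88

x_H = 2305.02, x_L = 2643.90, x_T = 1407.88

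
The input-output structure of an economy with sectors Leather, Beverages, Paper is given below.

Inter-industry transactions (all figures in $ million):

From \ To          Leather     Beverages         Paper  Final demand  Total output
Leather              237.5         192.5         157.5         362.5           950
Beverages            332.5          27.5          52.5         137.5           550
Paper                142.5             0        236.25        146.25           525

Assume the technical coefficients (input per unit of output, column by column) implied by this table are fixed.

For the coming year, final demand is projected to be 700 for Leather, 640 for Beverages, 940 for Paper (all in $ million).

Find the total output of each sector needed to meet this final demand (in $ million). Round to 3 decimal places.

x_L = 2856.239, x_B = 1987.884, x_P = 2488.065

Technical coefficients a_ij = z_ij / X_j:
  a_LL = 237.5/950 = 0.25, a_BL = 332.5/950 = 0.35, a_PL = 142.5/950 = 0.15
  a_LB = 192.5/550 = 0.35, a_BB = 27.5/550 = 0.05, a_PB = 0/550 = 0.00
  a_LP = 157.5/525 = 0.30, a_BP = 52.5/525 = 0.10, a_PP = 236.25/525 = 0.45
I − A =
  [   0.75    -0.35    -0.30]
  [  -0.35     0.95    -0.10]
  [  -0.15     0.00     0.55]
Cofactors of I−A, C_ij = (−1)^(i+j)·(minor ij) (rows/columns in the sector order above):
  C_11 = (0.95)(0.55) − (-0.10)(0.00) = 0.5225
  C_12 = −[(-0.35)(0.55) − (-0.10)(-0.15)] = 0.2075
  C_13 = (-0.35)(0.00) − (0.95)(-0.15) = 0.1425
  C_21 = −[(-0.35)(0.55) − (-0.30)(0.00)] = 0.1925
  C_22 = (0.75)(0.55) − (-0.30)(-0.15) = 0.3675
  C_23 = −[(0.75)(0.00) − (-0.35)(-0.15)] = 0.0525
  C_31 = (-0.35)(-0.10) − (-0.30)(0.95) = 0.3200
  C_32 = −[(0.75)(-0.10) − (-0.30)(-0.35)] = 0.1800
  C_33 = (0.75)(0.95) − (-0.35)(-0.35) = 0.5900
det(I−A) = Σ_j (I−A)_1j·C_1j = (0.75)(0.5225) + (-0.35)(0.2075) + (-0.30)(0.1425) = 0.2765
adj(I−A) = Cᵀ =
  [ 0.5225   0.1925   0.3200]
  [ 0.2075   0.3675   0.1800]
  [ 0.1425   0.0525   0.5900]
(I − A)⁻¹ = adj(I−A) / det(I−A) ≈
  [   1.8897     0.6962     1.1573]
  [   0.7505     1.3291     0.6510]
  [   0.5154     0.1899     2.1338]
x = (I − A)⁻¹ d = adj(I−A)·d / det(I−A), with det(I−A) = 0.2765:
  x_L = (0.5225·700 + 0.1925·640 + 0.3200·940) / 0.2765 = 789.75 / 0.2765 ≈ 2856.239
  x_B = (0.2075·700 + 0.3675·640 + 0.1800·940) / 0.2765 = 549.65 / 0.2765 ≈ 1987.884
  x_P = (0.1425·700 + 0.0525·640 + 0.5900·940) / 0.2765 = 687.95 / 0.2765 ≈ 2488.065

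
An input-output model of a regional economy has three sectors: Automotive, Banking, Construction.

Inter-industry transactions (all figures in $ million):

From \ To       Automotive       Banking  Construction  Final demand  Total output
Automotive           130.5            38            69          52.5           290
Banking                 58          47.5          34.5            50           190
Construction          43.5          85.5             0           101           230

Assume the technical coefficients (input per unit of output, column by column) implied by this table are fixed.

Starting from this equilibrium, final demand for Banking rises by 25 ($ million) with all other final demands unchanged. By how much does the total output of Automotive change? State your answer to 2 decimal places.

Δx_A = 31.00

Technical coefficients a_ij = z_ij / X_j:
  a_AA = 130.5/290 = 0.45, a_BA = 58/290 = 0.20, a_CA = 43.5/290 = 0.15
  a_AB = 38/190 = 0.20, a_BB = 47.5/190 = 0.25, a_CB = 85.5/190 = 0.45
  a_AC = 69/230 = 0.30, a_BC = 34.5/230 = 0.15, a_CC = 0/230 = 0.00
I − A =
  [   0.55    -0.20    -0.30]
  [  -0.20     0.75    -0.15]
  [  -0.15    -0.45     1.00]
Cofactors of I−A, C_ij = (−1)^(i+j)·(minor ij) (rows/columns in the sector order above):
  C_11 = (0.75)(1.00) − (-0.15)(-0.45) = 0.6825
  C_12 = −[(-0.20)(1.00) − (-0.15)(-0.15)] = 0.2225
  C_13 = (-0.20)(-0.45) − (0.75)(-0.15) = 0.2025
  C_21 = −[(-0.20)(1.00) − (-0.30)(-0.45)] = 0.3350
  C_22 = (0.55)(1.00) − (-0.30)(-0.15) = 0.5050
  C_23 = −[(0.55)(-0.45) − (-0.20)(-0.15)] = 0.2775
  C_31 = (-0.20)(-0.15) − (-0.30)(0.75) = 0.2550
  C_32 = −[(0.55)(-0.15) − (-0.30)(-0.20)] = 0.1425
  C_33 = (0.55)(0.75) − (-0.20)(-0.20) = 0.3725
det(I−A) = Σ_j (I−A)_1j·C_1j = (0.55)(0.6825) + (-0.20)(0.2225) + (-0.30)(0.2025) = 0.270125
adj(I−A) = Cᵀ =
  [ 0.6825   0.3350   0.2550]
  [ 0.2225   0.5050   0.1425]
  [ 0.2025   0.2775   0.3725]
(I − A)⁻¹ = adj(I−A) / det(I−A) ≈
  [   2.5266     1.2402     0.9440]
  [   0.8237     1.8695     0.5275]
  [   0.7497     1.0273     1.3790]
Δx = (I − A)⁻¹ Δd with Δd having +25 in the Banking component and 0 elsewhere.
So Δx_A = L_AB · (+25), where L_AB = adj(I−A)_AB / det(I−A) = 0.3350 / 0.270125.
Δx_A = 0.3350 × (+25) / 0.270125 = 8.375 / 0.270125 ≈ 31.00.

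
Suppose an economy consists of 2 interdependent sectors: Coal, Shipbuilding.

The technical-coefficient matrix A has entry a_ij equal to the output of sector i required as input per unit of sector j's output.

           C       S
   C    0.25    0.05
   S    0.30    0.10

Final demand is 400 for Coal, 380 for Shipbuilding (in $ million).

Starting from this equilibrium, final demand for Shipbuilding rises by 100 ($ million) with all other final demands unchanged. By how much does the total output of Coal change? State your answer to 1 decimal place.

Δx_C = 7.6

I − A =
  [   0.75    -0.05]
  [  -0.30     0.90]
det(I−A) = (0.75)(0.90) − (-0.05)(-0.30) = 0.6600
adj(I−A) = [[0.90, 0.05], [0.30, 0.75]]
(I − A)⁻¹ = adj(I−A) / det(I−A) ≈
  [   1.3636     0.0758]
  [   0.4545     1.1364]
Δx = (I − A)⁻¹ Δd with Δd having +100 in the Shipbuilding component and 0 elsewhere.
So Δx_C = L_CS · (+100), where L_CS = adj(I−A)_CS / det(I−A) = 0.05 / 0.6600.
Δx_C = 0.05 × (+100) / 0.6600 = 5.00 / 0.6600 ≈ 7.6.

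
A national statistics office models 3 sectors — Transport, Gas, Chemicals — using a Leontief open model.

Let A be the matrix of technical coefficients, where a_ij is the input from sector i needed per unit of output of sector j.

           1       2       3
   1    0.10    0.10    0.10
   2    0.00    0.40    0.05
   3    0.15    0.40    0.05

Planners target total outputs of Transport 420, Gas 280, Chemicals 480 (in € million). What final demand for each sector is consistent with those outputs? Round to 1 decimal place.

I − A =
  [   0.90    -0.10    -0.10]
  [   0.00     0.60    -0.05]
  [  -0.15    -0.40     0.95]
d = (I − A) x:
  d_1 = (+0.90)·420 + (-0.10)·280 + (-0.10)·480 = 302.0
  d_2 = (+0.00)·420 + (+0.60)·280 + (-0.05)·480 = 144.0
  d_3 = (-0.15)·420 + (-0.40)·280 + (+0.95)·480 = 281.0

d_1 = 302.0, d_2 = 144.0, d_3 = 281.0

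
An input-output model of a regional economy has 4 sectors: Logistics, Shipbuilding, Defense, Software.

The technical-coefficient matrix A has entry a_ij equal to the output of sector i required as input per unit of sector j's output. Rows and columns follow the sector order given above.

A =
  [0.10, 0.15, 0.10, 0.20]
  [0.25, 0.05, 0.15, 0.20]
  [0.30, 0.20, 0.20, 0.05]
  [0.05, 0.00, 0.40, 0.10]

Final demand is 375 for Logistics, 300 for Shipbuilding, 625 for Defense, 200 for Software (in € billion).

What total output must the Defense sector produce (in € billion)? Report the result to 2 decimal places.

I − A =
  [   0.90    -0.15    -0.10    -0.20]
  [  -0.25     0.95    -0.15    -0.20]
  [  -0.30    -0.20     0.80    -0.05]
  [  -0.05     0.00    -0.40     0.90]
Compute the cofactors C_ij = (−1)^(i+j)·(3×3 minor ij) of I−A; the adjugate is their transpose:
adj(I−A) = Cᵀ =
  [ 0.622000   0.139000   0.193750   0.179875]
  [ 0.247875   0.570750   0.235500   0.195000]
  [ 0.305875   0.200875   0.724750   0.152875]
  [ 0.170500   0.097000   0.332875   0.586750]
det(I−A) = Σ_j (I−A)_1j·C_1j = (0.90)(0.622000) + (-0.15)(0.247875) + (-0.10)(0.305875) + (-0.20)(0.170500) = 0.45793125
(I − A)⁻¹ = adj(I−A) / det(I−A) ≈
  [   1.3583     0.3035     0.4231     0.3928]
  [   0.5413     1.2464     0.5143     0.4258]
  [   0.6679     0.4387     1.5827     0.3338]
  [   0.3723     0.2118     0.7269     1.2813]
x = (I − A)⁻¹ d = adj(I−A)·d / det(I−A), with det(I−A) = 0.45793125:
  x_1 = (0.622000·375 + 0.139000·300 + 0.193750·625 + 0.179875·200) / 0.45793125 = 432.01875 / 0.45793125 ≈ 943.41
  x_2 = (0.247875·375 + 0.570750·300 + 0.235500·625 + 0.195000·200) / 0.45793125 = 450.365625 / 0.45793125 ≈ 983.48
  x_3 = (0.305875·375 + 0.200875·300 + 0.724750·625 + 0.152875·200) / 0.45793125 = 658.509375 / 0.45793125 ≈ 1438.01
  x_4 = (0.170500·375 + 0.097000·300 + 0.332875·625 + 0.586750·200) / 0.45793125 = 418.434375 / 0.45793125 ≈ 913.75

x_3 = 1438.01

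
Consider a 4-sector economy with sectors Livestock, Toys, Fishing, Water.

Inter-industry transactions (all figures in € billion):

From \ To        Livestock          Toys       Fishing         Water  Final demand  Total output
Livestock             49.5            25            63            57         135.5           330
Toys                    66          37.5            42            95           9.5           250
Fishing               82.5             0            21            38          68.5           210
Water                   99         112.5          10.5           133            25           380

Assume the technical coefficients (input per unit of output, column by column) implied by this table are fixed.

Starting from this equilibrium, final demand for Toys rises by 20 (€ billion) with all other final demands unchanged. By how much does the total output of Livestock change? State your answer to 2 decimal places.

Technical coefficients a_ij = z_ij / X_j:
  a_11 = 49.5/330 = 0.15, a_21 = 66/330 = 0.20, a_31 = 82.5/330 = 0.25, a_41 = 99/330 = 0.30
  a_12 = 25/250 = 0.10, a_22 = 37.5/250 = 0.15, a_32 = 0/250 = 0.00, a_42 = 112.5/250 = 0.45
  a_13 = 63/210 = 0.30, a_23 = 42/210 = 0.20, a_33 = 21/210 = 0.10, a_43 = 10.5/210 = 0.05
  a_14 = 57/380 = 0.15, a_24 = 95/380 = 0.25, a_34 = 38/380 = 0.10, a_44 = 133/380 = 0.35
I − A =
  [   0.85    -0.10    -0.30    -0.15]
  [  -0.20     0.85    -0.20    -0.25]
  [  -0.25     0.00     0.90    -0.10]
  [  -0.30    -0.45    -0.05     0.65]
Compute the cofactors C_ij = (−1)^(i+j)·(3×3 minor ij) of I−A; the adjugate is their transpose:
adj(I−A) = Cᵀ =
  [ 0.382750   0.132250   0.166125   0.164750]
  [ 0.225125   0.392875   0.175125   0.230000]
  [ 0.144500   0.074375   0.301750   0.108375]
  [ 0.343625   0.338750   0.221125   0.563500]
det(I−A) = Σ_j (I−A)_1j·C_1j = (0.85)(0.382750) + (-0.10)(0.225125) + (-0.30)(0.144500) + (-0.15)(0.343625) = 0.20793125
(I − A)⁻¹ = adj(I−A) / det(I−A) ≈
  [   1.8408     0.6360     0.7989     0.7923]
  [   1.0827     1.8894     0.8422     1.1061]
  [   0.6949     0.3577     1.4512     0.5212]
  [   1.6526     1.6291     1.0635     2.7100]
Δx = (I − A)⁻¹ Δd with Δd having +20 in the Toys component and 0 elsewhere.
So Δx_1 = L_12 · (+20), where L_12 = adj(I−A)_12 / det(I−A) = 0.132250 / 0.20793125.
Δx_1 = 0.132250 × (+20) / 0.20793125 = 2.645 / 0.20793125 ≈ 12.72.

Δx_1 = 12.72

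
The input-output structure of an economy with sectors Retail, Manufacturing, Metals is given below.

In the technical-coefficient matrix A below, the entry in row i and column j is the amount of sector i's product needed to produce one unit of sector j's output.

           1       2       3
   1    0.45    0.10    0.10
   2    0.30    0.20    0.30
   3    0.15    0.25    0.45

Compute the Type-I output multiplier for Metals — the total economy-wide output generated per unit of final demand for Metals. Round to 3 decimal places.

I − A =
  [   0.55    -0.10    -0.10]
  [  -0.30     0.80    -0.30]
  [  -0.15    -0.25     0.55]
Cofactors of I−A, C_ij = (−1)^(i+j)·(minor ij) (rows/columns in the sector order above):
  C_11 = (0.80)(0.55) − (-0.30)(-0.25) = 0.3650
  C_12 = −[(-0.30)(0.55) − (-0.30)(-0.15)] = 0.2100
  C_13 = (-0.30)(-0.25) − (0.80)(-0.15) = 0.1950
  C_21 = −[(-0.10)(0.55) − (-0.10)(-0.25)] = 0.0800
  C_22 = (0.55)(0.55) − (-0.10)(-0.15) = 0.2875
  C_23 = −[(0.55)(-0.25) − (-0.10)(-0.15)] = 0.1525
  C_31 = (-0.10)(-0.30) − (-0.10)(0.80) = 0.1100
  C_32 = −[(0.55)(-0.30) − (-0.10)(-0.30)] = 0.1950
  C_33 = (0.55)(0.80) − (-0.10)(-0.30) = 0.4100
det(I−A) = Σ_j (I−A)_1j·C_1j = (0.55)(0.3650) + (-0.10)(0.2100) + (-0.10)(0.1950) = 0.16025
adj(I−A) = Cᵀ =
  [ 0.3650   0.0800   0.1100]
  [ 0.2100   0.2875   0.1950]
  [ 0.1950   0.1525   0.4100]
(I − A)⁻¹ = adj(I−A) / det(I−A) ≈
  [   2.2777     0.4992     0.6864]
  [   1.3105     1.7941     1.2168]
  [   1.2168     0.9516     2.5585]
The output multiplier for sector j is the column-j sum of the Leontief inverse (I − A)⁻¹ = adj(I−A) / det(I−A).
Column 3 of adj(I−A): (0.1100, 0.1950, 0.4100); det(I−A) = 0.16025.
m_3 = (0.1100 + 0.1950 + 0.4100) / 0.16025 = 0.715 / 0.16025 ≈ 4.462.

m_3 = 4.462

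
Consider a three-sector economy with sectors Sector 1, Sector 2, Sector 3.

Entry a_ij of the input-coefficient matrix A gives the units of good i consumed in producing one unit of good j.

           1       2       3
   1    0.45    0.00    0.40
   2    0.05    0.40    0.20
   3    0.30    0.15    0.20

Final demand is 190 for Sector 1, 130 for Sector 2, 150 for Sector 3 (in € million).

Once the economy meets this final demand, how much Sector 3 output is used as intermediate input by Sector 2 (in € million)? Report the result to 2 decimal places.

I − A =
  [   0.55     0.00    -0.40]
  [  -0.05     0.60    -0.20]
  [  -0.30    -0.15     0.80]
Cofactors of I−A, C_ij = (−1)^(i+j)·(minor ij) (rows/columns in the sector order above):
  C_11 = (0.60)(0.80) − (-0.20)(-0.15) = 0.4500
  C_12 = −[(-0.05)(0.80) − (-0.20)(-0.30)] = 0.1000
  C_13 = (-0.05)(-0.15) − (0.60)(-0.30) = 0.1875
  C_21 = −[(0.00)(0.80) − (-0.40)(-0.15)] = 0.0600
  C_22 = (0.55)(0.80) − (-0.40)(-0.30) = 0.3200
  C_23 = −[(0.55)(-0.15) − (0.00)(-0.30)] = 0.0825
  C_31 = (0.00)(-0.20) − (-0.40)(0.60) = 0.2400
  C_32 = −[(0.55)(-0.20) − (-0.40)(-0.05)] = 0.1300
  C_33 = (0.55)(0.60) − (0.00)(-0.05) = 0.3300
det(I−A) = Σ_j (I−A)_1j·C_1j = (0.55)(0.4500) + (0.00)(0.1000) + (-0.40)(0.1875) = 0.1725
adj(I−A) = Cᵀ =
  [ 0.4500   0.0600   0.2400]
  [ 0.1000   0.3200   0.1300]
  [ 0.1875   0.0825   0.3300]
(I − A)⁻¹ = adj(I−A) / det(I−A) ≈
  [   2.6087     0.3478     1.3913]
  [   0.5797     1.8551     0.7536]
  [   1.0870     0.4783     1.9130]
First solve x = (I − A)⁻¹ d = adj(I−A)·d / det(I−A); in particular x_2 = (0.1000·190 + 0.3200·130 + 0.1300·150) / 0.1725 = 80.10 / 0.1725 ≈ 464.3478.
Intermediate flow from 3 to 2: z_32 = a_32 · x_2 = 0.15 × 80.10 / 0.1725 = 12.015 / 0.1725 ≈ 69.65.

z_32 = 69.65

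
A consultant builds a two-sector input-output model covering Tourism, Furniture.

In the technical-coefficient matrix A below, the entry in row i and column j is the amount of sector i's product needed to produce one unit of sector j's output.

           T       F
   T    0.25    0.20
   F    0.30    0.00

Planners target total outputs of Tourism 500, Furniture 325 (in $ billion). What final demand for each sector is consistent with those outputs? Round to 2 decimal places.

I − A =
  [   0.75    -0.20]
  [  -0.30     1.00]
d = (I − A) x:
  d_T = (+0.75)·500 + (-0.20)·325 = 310.00
  d_F = (-0.30)·500 + (+1.00)·325 = 175.00

d_T = 310.00, d_F = 175.00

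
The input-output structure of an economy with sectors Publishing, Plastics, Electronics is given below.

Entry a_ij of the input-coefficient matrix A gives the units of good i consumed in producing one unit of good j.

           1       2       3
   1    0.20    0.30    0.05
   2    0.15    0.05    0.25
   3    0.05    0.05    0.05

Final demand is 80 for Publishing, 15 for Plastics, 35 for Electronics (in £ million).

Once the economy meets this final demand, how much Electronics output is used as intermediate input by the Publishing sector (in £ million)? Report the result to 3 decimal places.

I − A =
  [   0.80    -0.30    -0.05]
  [  -0.15     0.95    -0.25]
  [  -0.05    -0.05     0.95]
Cofactors of I−A, C_ij = (−1)^(i+j)·(minor ij) (rows/columns in the sector order above):
  C_11 = (0.95)(0.95) − (-0.25)(-0.05) = 0.8900
  C_12 = −[(-0.15)(0.95) − (-0.25)(-0.05)] = 0.1550
  C_13 = (-0.15)(-0.05) − (0.95)(-0.05) = 0.0550
  C_21 = −[(-0.30)(0.95) − (-0.05)(-0.05)] = 0.2875
  C_22 = (0.80)(0.95) − (-0.05)(-0.05) = 0.7575
  C_23 = −[(0.80)(-0.05) − (-0.30)(-0.05)] = 0.0550
  C_31 = (-0.30)(-0.25) − (-0.05)(0.95) = 0.1225
  C_32 = −[(0.80)(-0.25) − (-0.05)(-0.15)] = 0.2075
  C_33 = (0.80)(0.95) − (-0.30)(-0.15) = 0.7150
det(I−A) = Σ_j (I−A)_1j·C_1j = (0.80)(0.8900) + (-0.30)(0.1550) + (-0.05)(0.0550) = 0.66275
adj(I−A) = Cᵀ =
  [ 0.8900   0.2875   0.1225]
  [ 0.1550   0.7575   0.2075]
  [ 0.0550   0.0550   0.7150]
(I − A)⁻¹ = adj(I−A) / det(I−A) ≈
  [   1.3429     0.4338     0.1848]
  [   0.2339     1.1430     0.3131]
  [   0.0830     0.0830     1.0788]
First solve x = (I − A)⁻¹ d = adj(I−A)·d / det(I−A); in particular x_1 = (0.8900·80 + 0.2875·15 + 0.1225·35) / 0.66275 = 79.80 / 0.66275 ≈ 120.40739.
Intermediate flow from 3 to 1: z_31 = a_31 · x_1 = 0.05 × 79.80 / 0.66275 = 3.99 / 0.66275 ≈ 6.020.

z_31 = 6.020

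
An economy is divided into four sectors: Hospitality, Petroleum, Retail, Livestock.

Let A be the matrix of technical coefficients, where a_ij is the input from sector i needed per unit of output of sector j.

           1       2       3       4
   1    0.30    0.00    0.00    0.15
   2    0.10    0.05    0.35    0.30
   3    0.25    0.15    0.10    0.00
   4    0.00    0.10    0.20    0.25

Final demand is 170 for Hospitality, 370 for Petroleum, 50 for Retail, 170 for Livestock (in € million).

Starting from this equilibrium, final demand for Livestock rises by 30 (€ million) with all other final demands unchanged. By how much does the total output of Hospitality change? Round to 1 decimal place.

I − A =
  [   0.70     0.00     0.00    -0.15]
  [  -0.10     0.95    -0.35    -0.30]
  [  -0.25    -0.15     0.90     0.00]
  [   0.00    -0.10    -0.20     0.75]
Compute the cofactors C_ij = (−1)^(i+j)·(3×3 minor ij) of I−A; the adjugate is their transpose:
adj(I−A) = Cᵀ =
  [ 0.565875   0.018000   0.033750   0.120375]
  [ 0.148125   0.465000   0.228750   0.215625]
  [ 0.181875   0.082500   0.476250   0.069375]
  [ 0.068250   0.084000   0.157500   0.561750]
det(I−A) = Σ_j (I−A)_1j·C_1j = (0.70)(0.565875) + (0.00)(0.148125) + (0.00)(0.181875) + (-0.15)(0.068250) = 0.385875
(I − A)⁻¹ = adj(I−A) / det(I−A) ≈
  [   1.4665     0.0466     0.0875     0.3120]
  [   0.3839     1.2051     0.5928     0.5588]
  [   0.4713     0.2138     1.2342     0.1798]
  [   0.1769     0.2177     0.4082     1.4558]
Δx = (I − A)⁻¹ Δd with Δd having +30 in the Livestock component and 0 elsewhere.
So Δx_1 = L_14 · (+30), where L_14 = adj(I−A)_14 / det(I−A) = 0.120375 / 0.385875.
Δx_1 = 0.120375 × (+30) / 0.385875 = 3.61125 / 0.385875 ≈ 9.4.

Δx_1 = 9.4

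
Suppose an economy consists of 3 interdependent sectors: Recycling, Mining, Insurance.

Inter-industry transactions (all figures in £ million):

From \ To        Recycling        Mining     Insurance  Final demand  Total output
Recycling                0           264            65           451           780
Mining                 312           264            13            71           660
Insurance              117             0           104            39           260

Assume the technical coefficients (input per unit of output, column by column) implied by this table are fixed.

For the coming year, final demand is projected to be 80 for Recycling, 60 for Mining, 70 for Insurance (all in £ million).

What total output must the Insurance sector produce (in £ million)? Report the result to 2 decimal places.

x_3 = 174.42

Technical coefficients a_ij = z_ij / X_j:
  a_11 = 0/780 = 0.00, a_21 = 312/780 = 0.40, a_31 = 117/780 = 0.15
  a_12 = 264/660 = 0.40, a_22 = 264/660 = 0.40, a_32 = 0/660 = 0.00
  a_13 = 65/260 = 0.25, a_23 = 13/260 = 0.05, a_33 = 104/260 = 0.40
I − A =
  [   1.00    -0.40    -0.25]
  [  -0.40     0.60    -0.05]
  [  -0.15     0.00     0.60]
Cofactors of I−A, C_ij = (−1)^(i+j)·(minor ij) (rows/columns in the sector order above):
  C_11 = (0.60)(0.60) − (-0.05)(0.00) = 0.3600
  C_12 = −[(-0.40)(0.60) − (-0.05)(-0.15)] = 0.2475
  C_13 = (-0.40)(0.00) − (0.60)(-0.15) = 0.0900
  C_21 = −[(-0.40)(0.60) − (-0.25)(0.00)] = 0.2400
  C_22 = (1.00)(0.60) − (-0.25)(-0.15) = 0.5625
  C_23 = −[(1.00)(0.00) − (-0.40)(-0.15)] = 0.0600
  C_31 = (-0.40)(-0.05) − (-0.25)(0.60) = 0.1700
  C_32 = −[(1.00)(-0.05) − (-0.25)(-0.40)] = 0.1500
  C_33 = (1.00)(0.60) − (-0.40)(-0.40) = 0.4400
det(I−A) = Σ_j (I−A)_1j·C_1j = (1.00)(0.3600) + (-0.40)(0.2475) + (-0.25)(0.0900) = 0.2385
adj(I−A) = Cᵀ =
  [ 0.3600   0.2400   0.1700]
  [ 0.2475   0.5625   0.1500]
  [ 0.0900   0.0600   0.4400]
(I − A)⁻¹ = adj(I−A) / det(I−A) ≈
  [   1.5094     1.0063     0.7128]
  [   1.0377     2.3585     0.6289]
  [   0.3774     0.2516     1.8449]
x = (I − A)⁻¹ d = adj(I−A)·d / det(I−A), with det(I−A) = 0.2385:
  x_1 = (0.3600·80 + 0.2400·60 + 0.1700·70) / 0.2385 = 55.10 / 0.2385 ≈ 231.03
  x_2 = (0.2475·80 + 0.5625·60 + 0.1500·70) / 0.2385 = 64.05 / 0.2385 ≈ 268.55
  x_3 = (0.0900·80 + 0.0600·60 + 0.4400·70) / 0.2385 = 41.60 / 0.2385 ≈ 174.42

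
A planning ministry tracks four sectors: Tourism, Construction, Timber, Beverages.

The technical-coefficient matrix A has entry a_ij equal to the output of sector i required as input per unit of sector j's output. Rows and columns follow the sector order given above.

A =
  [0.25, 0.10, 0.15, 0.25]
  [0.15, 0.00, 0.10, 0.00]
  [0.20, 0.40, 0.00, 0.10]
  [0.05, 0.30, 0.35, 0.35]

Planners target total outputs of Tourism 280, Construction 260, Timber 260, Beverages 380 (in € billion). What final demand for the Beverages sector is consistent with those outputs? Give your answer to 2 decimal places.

d_4 = 64.00

I − A =
  [   0.75    -0.10    -0.15    -0.25]
  [  -0.15     1.00    -0.10     0.00]
  [  -0.20    -0.40     1.00    -0.10]
  [  -0.05    -0.30    -0.35     0.65]
d = (I − A) x:
  d_1 = (+0.75)·280 + (-0.10)·260 + (-0.15)·260 + (-0.25)·380 = 50.00
  d_2 = (-0.15)·280 + (+1.00)·260 + (-0.10)·260 + (+0.00)·380 = 192.00
  d_3 = (-0.20)·280 + (-0.40)·260 + (+1.00)·260 + (-0.10)·380 = 62.00
  d_4 = (-0.05)·280 + (-0.30)·260 + (-0.35)·260 + (+0.65)·380 = 64.00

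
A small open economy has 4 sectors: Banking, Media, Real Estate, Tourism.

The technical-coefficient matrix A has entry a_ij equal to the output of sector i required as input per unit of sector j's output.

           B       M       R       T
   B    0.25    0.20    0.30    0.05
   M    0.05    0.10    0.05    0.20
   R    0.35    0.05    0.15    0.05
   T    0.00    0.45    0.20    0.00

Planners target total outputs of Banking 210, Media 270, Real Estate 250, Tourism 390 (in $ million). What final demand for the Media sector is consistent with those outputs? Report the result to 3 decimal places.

I − A =
  [   0.75    -0.20    -0.30    -0.05]
  [  -0.05     0.90    -0.05    -0.20]
  [  -0.35    -0.05     0.85    -0.05]
  [   0.00    -0.45    -0.20     1.00]
d = (I − A) x:
  d_B = (+0.75)·210 + (-0.20)·270 + (-0.30)·250 + (-0.05)·390 = 9.000
  d_M = (-0.05)·210 + (+0.90)·270 + (-0.05)·250 + (-0.20)·390 = 142.000
  d_R = (-0.35)·210 + (-0.05)·270 + (+0.85)·250 + (-0.05)·390 = 106.000
  d_T = (+0.00)·210 + (-0.45)·270 + (-0.20)·250 + (+1.00)·390 = 218.500

d_M = 142.000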